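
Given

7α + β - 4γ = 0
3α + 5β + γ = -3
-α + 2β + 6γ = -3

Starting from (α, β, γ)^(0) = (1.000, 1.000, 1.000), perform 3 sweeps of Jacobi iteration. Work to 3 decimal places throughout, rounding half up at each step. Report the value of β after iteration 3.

-0.499

Iteration 1:
  α = (0 - (1)·1.000 - (-4)·1.000) / (7) = 0.429
  β = (-3 - (3)·1.000 - (1)·1.000) / (5) = -1.400
  γ = (-3 - (-1)·1.000 - (2)·1.000) / (6) = -0.667
Iteration 2:
  α = (0 - (1)·-1.400 - (-4)·-0.667) / (7) = -0.181
  β = (-3 - (3)·0.429 - (1)·-0.667) / (5) = -0.724
  γ = (-3 - (-1)·0.429 - (2)·-1.400) / (6) = 0.038
Iteration 3:
  α = (0 - (1)·-0.724 - (-4)·0.038) / (7) = 0.125
  β = (-3 - (3)·-0.181 - (1)·0.038) / (5) = -0.499
  γ = (-3 - (-1)·-0.181 - (2)·-0.724) / (6) = -0.289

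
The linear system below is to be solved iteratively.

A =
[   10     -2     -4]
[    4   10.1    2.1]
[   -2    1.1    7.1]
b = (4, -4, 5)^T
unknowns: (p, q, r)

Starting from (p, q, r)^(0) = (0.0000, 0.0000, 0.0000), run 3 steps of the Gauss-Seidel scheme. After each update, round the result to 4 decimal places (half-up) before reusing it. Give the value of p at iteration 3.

Iteration 1:
  p = (4 - (-2)·0.0000 - (-4)·0.0000) / (10) = 0.4000
  q = (-4 - (4)·0.4000 - (2.1)·0.0000) / (10.1) = -0.5545
  r = (5 - (-2)·0.4000 - (1.1)·-0.5545) / (7.1) = 0.9028
Iteration 2:
  p = (4 - (-2)·-0.5545 - (-4)·0.9028) / (10) = 0.6502
  q = (-4 - (4)·0.6502 - (2.1)·0.9028) / (10.1) = -0.8413
  r = (5 - (-2)·0.6502 - (1.1)·-0.8413) / (7.1) = 1.0177
Iteration 3:
  p = (4 - (-2)·-0.8413 - (-4)·1.0177) / (10) = 0.6388
  q = (-4 - (4)·0.6388 - (2.1)·1.0177) / (10.1) = -0.8606
  r = (5 - (-2)·0.6388 - (1.1)·-0.8606) / (7.1) = 1.0175

0.6388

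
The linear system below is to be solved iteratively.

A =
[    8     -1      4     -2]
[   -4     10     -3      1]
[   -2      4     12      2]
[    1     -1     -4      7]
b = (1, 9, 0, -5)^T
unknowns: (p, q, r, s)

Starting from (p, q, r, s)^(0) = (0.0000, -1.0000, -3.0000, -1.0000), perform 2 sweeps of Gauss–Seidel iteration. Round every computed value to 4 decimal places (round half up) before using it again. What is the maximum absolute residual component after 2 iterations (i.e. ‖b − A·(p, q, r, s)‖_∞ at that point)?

Iteration 1:
  p = (1 - (-1)·-1.0000 - (4)·-3.0000 - (-2)·-1.0000) / (8) = 1.2500
  q = (9 - (-4)·1.2500 - (-3)·-3.0000 - (1)·-1.0000) / (10) = 0.6000
  r = (0 - (-2)·1.2500 - (4)·0.6000 - (2)·-1.0000) / (12) = 0.1750
  s = (-5 - (1)·1.2500 - (-1)·0.6000 - (-4)·0.1750) / (7) = -0.7071
Iteration 2:
  p = (1 - (-1)·0.6000 - (4)·0.1750 - (-2)·-0.7071) / (8) = -0.0643
  q = (9 - (-4)·-0.0643 - (-3)·0.1750 - (1)·-0.7071) / (10) = 0.9975
  r = (0 - (-2)·-0.0643 - (4)·0.9975 - (2)·-0.7071) / (12) = -0.2254
  s = (-5 - (1)·-0.0643 - (-1)·0.9975 - (-4)·-0.2254) / (7) = -0.6914
Residual b − A·x = (2.0307, -1.2170, -0.0310, 0.0000); ∞-norm = 2.0307

2.0307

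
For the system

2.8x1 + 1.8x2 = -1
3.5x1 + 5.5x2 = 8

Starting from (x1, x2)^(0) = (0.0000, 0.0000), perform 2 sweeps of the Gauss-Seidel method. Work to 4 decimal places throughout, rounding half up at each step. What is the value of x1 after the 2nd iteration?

Iteration 1:
  x1 = (-1 - (1.8)·0.0000) / (2.8) = -0.3571
  x2 = (8 - (3.5)·-0.3571) / (5.5) = 1.6818
Iteration 2:
  x1 = (-1 - (1.8)·1.6818) / (2.8) = -1.4383
  x2 = (8 - (3.5)·-1.4383) / (5.5) = 2.3698

-1.4383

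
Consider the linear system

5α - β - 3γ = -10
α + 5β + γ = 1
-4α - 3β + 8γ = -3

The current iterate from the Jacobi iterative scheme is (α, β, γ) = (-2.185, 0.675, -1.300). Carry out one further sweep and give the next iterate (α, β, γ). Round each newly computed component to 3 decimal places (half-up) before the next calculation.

One sweep:
  α = (-10 - (-1)·0.675 - (-3)·-1.300) / (5) = -2.645
  β = (1 - (1)·-2.185 - (1)·-1.300) / (5) = 0.897
  γ = (-3 - (-4)·-2.185 - (-3)·0.675) / (8) = -1.214

(-2.645, 0.897, -1.214)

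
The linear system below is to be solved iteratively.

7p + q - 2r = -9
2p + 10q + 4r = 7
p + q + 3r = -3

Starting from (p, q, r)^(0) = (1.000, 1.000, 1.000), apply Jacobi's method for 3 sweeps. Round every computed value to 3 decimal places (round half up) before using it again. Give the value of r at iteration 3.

-0.940

Iteration 1:
  p = (-9 - (1)·1.000 - (-2)·1.000) / (7) = -1.143
  q = (7 - (2)·1.000 - (4)·1.000) / (10) = 0.100
  r = (-3 - (1)·1.000 - (1)·1.000) / (3) = -1.667
Iteration 2:
  p = (-9 - (1)·0.100 - (-2)·-1.667) / (7) = -1.776
  q = (7 - (2)·-1.143 - (4)·-1.667) / (10) = 1.595
  r = (-3 - (1)·-1.143 - (1)·0.100) / (3) = -0.652
Iteration 3:
  p = (-9 - (1)·1.595 - (-2)·-0.652) / (7) = -1.700
  q = (7 - (2)·-1.776 - (4)·-0.652) / (10) = 1.316
  r = (-3 - (1)·-1.776 - (1)·1.595) / (3) = -0.940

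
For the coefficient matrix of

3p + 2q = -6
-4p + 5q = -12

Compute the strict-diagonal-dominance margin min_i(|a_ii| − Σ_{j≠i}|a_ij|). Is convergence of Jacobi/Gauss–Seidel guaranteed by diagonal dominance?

row 1: |3| − (2) = 1
row 2: |5| − (4) = 1
minimum over rows = 1 → strictly diagonally dominant (convergence guaranteed)

1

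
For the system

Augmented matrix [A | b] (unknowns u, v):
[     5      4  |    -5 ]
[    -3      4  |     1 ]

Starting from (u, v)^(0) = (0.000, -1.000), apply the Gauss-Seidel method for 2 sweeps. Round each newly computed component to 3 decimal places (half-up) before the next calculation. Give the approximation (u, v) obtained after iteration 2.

Iteration 1:
  u = (-5 - (4)·-1.000) / (5) = -0.200
  v = (1 - (-3)·-0.200) / (4) = 0.100
Iteration 2:
  u = (-5 - (4)·0.100) / (5) = -1.080
  v = (1 - (-3)·-1.080) / (4) = -0.560

(-1.080, -0.560)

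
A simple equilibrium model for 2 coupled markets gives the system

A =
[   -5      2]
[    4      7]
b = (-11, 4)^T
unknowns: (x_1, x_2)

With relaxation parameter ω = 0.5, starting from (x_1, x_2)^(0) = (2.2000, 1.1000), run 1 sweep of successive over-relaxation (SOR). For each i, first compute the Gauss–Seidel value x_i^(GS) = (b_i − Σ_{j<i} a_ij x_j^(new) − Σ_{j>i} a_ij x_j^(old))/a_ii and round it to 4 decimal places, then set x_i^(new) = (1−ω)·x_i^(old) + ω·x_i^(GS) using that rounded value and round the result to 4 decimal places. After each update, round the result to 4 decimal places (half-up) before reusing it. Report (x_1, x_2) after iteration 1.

(2.4200, 0.1443)

Iteration 1:
  x_1: GS value = (-11 - (2)·1.1000) / (-5) = 2.6400;  x_1 ← (1−ω)·2.2000 + ω·2.6400 = 2.4200
  x_2: GS value = (4 - (4)·2.4200) / (7) = -0.8114;  x_2 ← (1−ω)·1.1000 + ω·-0.8114 = 0.1443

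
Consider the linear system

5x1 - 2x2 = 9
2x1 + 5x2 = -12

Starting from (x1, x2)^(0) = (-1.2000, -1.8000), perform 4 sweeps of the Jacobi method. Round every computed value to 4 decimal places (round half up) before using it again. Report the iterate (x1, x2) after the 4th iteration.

Iteration 1:
  x1 = (9 - (-2)·-1.8000) / (5) = 1.0800
  x2 = (-12 - (2)·-1.2000) / (5) = -1.9200
Iteration 2:
  x1 = (9 - (-2)·-1.9200) / (5) = 1.0320
  x2 = (-12 - (2)·1.0800) / (5) = -2.8320
Iteration 3:
  x1 = (9 - (-2)·-2.8320) / (5) = 0.6672
  x2 = (-12 - (2)·1.0320) / (5) = -2.8128
Iteration 4:
  x1 = (9 - (-2)·-2.8128) / (5) = 0.6749
  x2 = (-12 - (2)·0.6672) / (5) = -2.6669

(0.6749, -2.6669)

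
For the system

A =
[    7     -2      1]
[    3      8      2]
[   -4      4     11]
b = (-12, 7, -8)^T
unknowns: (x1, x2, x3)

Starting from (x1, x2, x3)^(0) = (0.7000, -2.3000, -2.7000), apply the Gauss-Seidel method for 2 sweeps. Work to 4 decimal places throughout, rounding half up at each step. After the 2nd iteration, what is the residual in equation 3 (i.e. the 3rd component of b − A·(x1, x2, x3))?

0.0003

Iteration 1:
  x1 = (-12 - (-2)·-2.3000 - (1)·-2.7000) / (7) = -1.9857
  x2 = (7 - (3)·-1.9857 - (2)·-2.7000) / (8) = 2.2946
  x3 = (-8 - (-4)·-1.9857 - (4)·2.2946) / (11) = -2.2837
Iteration 2:
  x1 = (-12 - (-2)·2.2946 - (1)·-2.2837) / (7) = -0.7324
  x2 = (7 - (3)·-0.7324 - (2)·-2.2837) / (8) = 1.7206
  x3 = (-8 - (-4)·-0.7324 - (4)·1.7206) / (11) = -1.6193
Residual b − A·x = (-1.8127, -1.3290, 0.0003)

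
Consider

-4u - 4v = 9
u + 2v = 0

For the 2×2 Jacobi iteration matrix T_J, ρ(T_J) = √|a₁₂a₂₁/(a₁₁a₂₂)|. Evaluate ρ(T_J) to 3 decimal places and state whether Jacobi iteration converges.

0.707

a₁₂a₂₁/(a₁₁a₂₂) = (-4)·(1) / ((-4)·(2)) = 0.500000
ρ = √|0.500000| = √0.500000 = 0.707
ρ < 1, so Jacobi converges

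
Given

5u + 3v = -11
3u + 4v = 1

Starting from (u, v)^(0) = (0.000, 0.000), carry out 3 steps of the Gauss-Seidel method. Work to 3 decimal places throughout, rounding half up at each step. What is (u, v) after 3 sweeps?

(-3.853, 3.140)

Iteration 1:
  u = (-11 - (3)·0.000) / (5) = -2.200
  v = (1 - (3)·-2.200) / (4) = 1.900
Iteration 2:
  u = (-11 - (3)·1.900) / (5) = -3.340
  v = (1 - (3)·-3.340) / (4) = 2.755
Iteration 3:
  u = (-11 - (3)·2.755) / (5) = -3.853
  v = (1 - (3)·-3.853) / (4) = 3.140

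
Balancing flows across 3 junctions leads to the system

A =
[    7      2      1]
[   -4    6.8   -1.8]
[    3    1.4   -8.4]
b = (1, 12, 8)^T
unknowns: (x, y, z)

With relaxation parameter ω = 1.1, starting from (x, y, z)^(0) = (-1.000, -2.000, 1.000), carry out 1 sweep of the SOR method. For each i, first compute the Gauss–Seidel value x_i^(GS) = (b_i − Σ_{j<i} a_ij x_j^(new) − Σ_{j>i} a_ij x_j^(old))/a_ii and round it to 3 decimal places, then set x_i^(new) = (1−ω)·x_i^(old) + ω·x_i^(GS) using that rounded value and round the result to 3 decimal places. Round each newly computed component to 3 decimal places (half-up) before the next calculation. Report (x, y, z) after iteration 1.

Iteration 1:
  x: GS value = (1 - (2)·-2.000 - (1)·1.000) / (7) = 0.571;  x ← (1−ω)·-1.000 + ω·0.571 = 0.728
  y: GS value = (12 - (-4)·0.728 - (-1.8)·1.000) / (6.8) = 2.458;  y ← (1−ω)·-2.000 + ω·2.458 = 2.904
  z: GS value = (8 - (3)·0.728 - (1.4)·2.904) / (-8.4) = -0.208;  z ← (1−ω)·1.000 + ω·-0.208 = -0.329

(0.728, 2.904, -0.329)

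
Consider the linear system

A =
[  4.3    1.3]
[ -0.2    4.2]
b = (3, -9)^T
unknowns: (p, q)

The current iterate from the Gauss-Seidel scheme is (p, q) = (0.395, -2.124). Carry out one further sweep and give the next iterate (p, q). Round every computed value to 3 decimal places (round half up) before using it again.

One sweep:
  p = (3 - (1.3)·-2.124) / (4.3) = 1.340
  q = (-9 - (-0.2)·1.340) / (4.2) = -2.079

(1.340, -2.079)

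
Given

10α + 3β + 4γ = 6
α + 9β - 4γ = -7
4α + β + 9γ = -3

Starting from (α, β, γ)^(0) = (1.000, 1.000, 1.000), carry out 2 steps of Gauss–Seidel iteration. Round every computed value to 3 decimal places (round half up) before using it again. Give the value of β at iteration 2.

Iteration 1:
  α = (6 - (3)·1.000 - (4)·1.000) / (10) = -0.100
  β = (-7 - (1)·-0.100 - (-4)·1.000) / (9) = -0.322
  γ = (-3 - (4)·-0.100 - (1)·-0.322) / (9) = -0.253
Iteration 2:
  α = (6 - (3)·-0.322 - (4)·-0.253) / (10) = 0.798
  β = (-7 - (1)·0.798 - (-4)·-0.253) / (9) = -0.979
  γ = (-3 - (4)·0.798 - (1)·-0.979) / (9) = -0.579

-0.979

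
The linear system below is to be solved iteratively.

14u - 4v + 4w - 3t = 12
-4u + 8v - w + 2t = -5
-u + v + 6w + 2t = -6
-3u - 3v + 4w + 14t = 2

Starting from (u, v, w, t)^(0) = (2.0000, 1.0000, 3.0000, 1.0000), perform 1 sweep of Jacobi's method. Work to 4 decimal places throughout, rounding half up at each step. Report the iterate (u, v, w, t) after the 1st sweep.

(0.5000, 0.5000, -1.1667, -0.0714)

Iteration 1:
  u = (12 - (-4)·1.0000 - (4)·3.0000 - (-3)·1.0000) / (14) = 0.5000
  v = (-5 - (-4)·2.0000 - (-1)·3.0000 - (2)·1.0000) / (8) = 0.5000
  w = (-6 - (-1)·2.0000 - (1)·1.0000 - (2)·1.0000) / (6) = -1.1667
  t = (2 - (-3)·2.0000 - (-3)·1.0000 - (4)·3.0000) / (14) = -0.0714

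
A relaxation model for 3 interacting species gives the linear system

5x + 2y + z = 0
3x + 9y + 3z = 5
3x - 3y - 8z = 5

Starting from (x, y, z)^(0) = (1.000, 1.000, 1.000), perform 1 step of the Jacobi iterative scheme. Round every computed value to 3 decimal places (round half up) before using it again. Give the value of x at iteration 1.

-0.600

Iteration 1:
  x = (0 - (2)·1.000 - (1)·1.000) / (5) = -0.600
  y = (5 - (3)·1.000 - (3)·1.000) / (9) = -0.111
  z = (5 - (3)·1.000 - (-3)·1.000) / (-8) = -0.625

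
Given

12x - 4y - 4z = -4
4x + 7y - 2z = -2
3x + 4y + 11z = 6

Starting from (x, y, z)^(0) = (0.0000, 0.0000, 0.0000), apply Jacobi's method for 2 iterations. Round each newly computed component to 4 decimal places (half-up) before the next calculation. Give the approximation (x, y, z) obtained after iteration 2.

(-0.2467, 0.0606, 0.7402)

Iteration 1:
  x = (-4 - (-4)·0.0000 - (-4)·0.0000) / (12) = -0.3333
  y = (-2 - (4)·0.0000 - (-2)·0.0000) / (7) = -0.2857
  z = (6 - (3)·0.0000 - (4)·0.0000) / (11) = 0.5455
Iteration 2:
  x = (-4 - (-4)·-0.2857 - (-4)·0.5455) / (12) = -0.2467
  y = (-2 - (4)·-0.3333 - (-2)·0.5455) / (7) = 0.0606
  z = (6 - (3)·-0.3333 - (4)·-0.2857) / (11) = 0.7402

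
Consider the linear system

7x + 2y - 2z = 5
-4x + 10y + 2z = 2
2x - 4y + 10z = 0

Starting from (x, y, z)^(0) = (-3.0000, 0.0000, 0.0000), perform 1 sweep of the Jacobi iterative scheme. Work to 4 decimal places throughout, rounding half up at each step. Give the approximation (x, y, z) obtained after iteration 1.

Iteration 1:
  x = (5 - (2)·0.0000 - (-2)·0.0000) / (7) = 0.7143
  y = (2 - (-4)·-3.0000 - (2)·0.0000) / (10) = -1.0000
  z = (0 - (2)·-3.0000 - (-4)·0.0000) / (10) = 0.6000

(0.7143, -1.0000, 0.6000)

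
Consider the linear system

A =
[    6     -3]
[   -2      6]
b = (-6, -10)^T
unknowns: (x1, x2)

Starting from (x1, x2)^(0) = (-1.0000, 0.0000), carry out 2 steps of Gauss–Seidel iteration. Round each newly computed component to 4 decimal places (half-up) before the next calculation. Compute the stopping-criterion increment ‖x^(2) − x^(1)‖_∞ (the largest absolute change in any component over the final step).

Iteration 1:
  x1 = (-6 - (-3)·0.0000) / (6) = -1.0000
  x2 = (-10 - (-2)·-1.0000) / (6) = -2.0000
Iteration 2:
  x1 = (-6 - (-3)·-2.0000) / (6) = -2.0000
  x2 = (-10 - (-2)·-2.0000) / (6) = -2.3333
Change: (-1.0000, -0.3333) → max |·| = 1.0000

1.0000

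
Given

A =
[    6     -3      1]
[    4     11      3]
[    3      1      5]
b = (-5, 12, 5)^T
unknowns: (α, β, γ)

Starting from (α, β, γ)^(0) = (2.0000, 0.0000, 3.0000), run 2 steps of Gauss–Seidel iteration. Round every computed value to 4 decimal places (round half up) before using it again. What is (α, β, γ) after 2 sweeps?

Iteration 1:
  α = (-5 - (-3)·0.0000 - (1)·3.0000) / (6) = -1.3333
  β = (12 - (4)·-1.3333 - (3)·3.0000) / (11) = 0.7576
  γ = (5 - (3)·-1.3333 - (1)·0.7576) / (5) = 1.6485
Iteration 2:
  α = (-5 - (-3)·0.7576 - (1)·1.6485) / (6) = -0.7293
  β = (12 - (4)·-0.7293 - (3)·1.6485) / (11) = 0.9065
  γ = (5 - (3)·-0.7293 - (1)·0.9065) / (5) = 1.2563

(-0.7293, 0.9065, 1.2563)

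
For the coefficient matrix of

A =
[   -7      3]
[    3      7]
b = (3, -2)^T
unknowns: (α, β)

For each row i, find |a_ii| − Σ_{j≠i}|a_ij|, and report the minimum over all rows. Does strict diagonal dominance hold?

4

row 1: |-7| − (3) = 4
row 2: |7| − (3) = 4
minimum over rows = 4 → strictly diagonally dominant (convergence guaranteed)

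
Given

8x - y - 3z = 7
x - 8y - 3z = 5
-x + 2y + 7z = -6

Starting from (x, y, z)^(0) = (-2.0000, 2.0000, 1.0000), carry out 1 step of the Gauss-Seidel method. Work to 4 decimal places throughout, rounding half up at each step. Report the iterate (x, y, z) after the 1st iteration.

(1.5000, -0.8125, -0.4107)

Iteration 1:
  x = (7 - (-1)·2.0000 - (-3)·1.0000) / (8) = 1.5000
  y = (5 - (1)·1.5000 - (-3)·1.0000) / (-8) = -0.8125
  z = (-6 - (-1)·1.5000 - (2)·-0.8125) / (7) = -0.4107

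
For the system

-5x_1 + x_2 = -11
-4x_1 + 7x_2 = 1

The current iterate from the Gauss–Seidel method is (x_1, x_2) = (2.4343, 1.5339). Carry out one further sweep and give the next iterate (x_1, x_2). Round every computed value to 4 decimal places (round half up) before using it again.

(2.5068, 1.5753)

One sweep:
  x_1 = (-11 - (1)·1.5339) / (-5) = 2.5068
  x_2 = (1 - (-4)·2.5068) / (7) = 1.5753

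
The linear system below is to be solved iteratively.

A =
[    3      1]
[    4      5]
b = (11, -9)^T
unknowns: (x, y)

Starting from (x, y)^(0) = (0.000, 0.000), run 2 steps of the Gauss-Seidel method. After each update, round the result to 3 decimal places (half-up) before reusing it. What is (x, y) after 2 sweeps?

Iteration 1:
  x = (11 - (1)·0.000) / (3) = 3.667
  y = (-9 - (4)·3.667) / (5) = -4.734
Iteration 2:
  x = (11 - (1)·-4.734) / (3) = 5.245
  y = (-9 - (4)·5.245) / (5) = -5.996

(5.245, -5.996)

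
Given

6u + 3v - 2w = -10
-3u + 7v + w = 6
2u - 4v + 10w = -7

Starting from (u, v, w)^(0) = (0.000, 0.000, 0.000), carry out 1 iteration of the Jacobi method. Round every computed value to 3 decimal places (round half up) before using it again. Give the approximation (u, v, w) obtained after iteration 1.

Iteration 1:
  u = (-10 - (3)·0.000 - (-2)·0.000) / (6) = -1.667
  v = (6 - (-3)·0.000 - (1)·0.000) / (7) = 0.857
  w = (-7 - (2)·0.000 - (-4)·0.000) / (10) = -0.700

(-1.667, 0.857, -0.700)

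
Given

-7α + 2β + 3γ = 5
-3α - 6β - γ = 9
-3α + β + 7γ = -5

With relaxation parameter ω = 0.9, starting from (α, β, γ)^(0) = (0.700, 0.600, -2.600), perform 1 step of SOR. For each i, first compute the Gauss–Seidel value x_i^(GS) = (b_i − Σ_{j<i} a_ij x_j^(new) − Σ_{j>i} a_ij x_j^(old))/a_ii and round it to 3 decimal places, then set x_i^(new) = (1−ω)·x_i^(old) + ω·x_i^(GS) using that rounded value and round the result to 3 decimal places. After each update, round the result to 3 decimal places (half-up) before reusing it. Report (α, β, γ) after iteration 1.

(-1.421, -0.260, -1.417)

Iteration 1:
  α: GS value = (5 - (2)·0.600 - (3)·-2.600) / (-7) = -1.657;  α ← (1−ω)·0.700 + ω·-1.657 = -1.421
  β: GS value = (9 - (-3)·-1.421 - (-1)·-2.600) / (-6) = -0.356;  β ← (1−ω)·0.600 + ω·-0.356 = -0.260
  γ: GS value = (-5 - (-3)·-1.421 - (1)·-0.260) / (7) = -1.286;  γ ← (1−ω)·-2.600 + ω·-1.286 = -1.417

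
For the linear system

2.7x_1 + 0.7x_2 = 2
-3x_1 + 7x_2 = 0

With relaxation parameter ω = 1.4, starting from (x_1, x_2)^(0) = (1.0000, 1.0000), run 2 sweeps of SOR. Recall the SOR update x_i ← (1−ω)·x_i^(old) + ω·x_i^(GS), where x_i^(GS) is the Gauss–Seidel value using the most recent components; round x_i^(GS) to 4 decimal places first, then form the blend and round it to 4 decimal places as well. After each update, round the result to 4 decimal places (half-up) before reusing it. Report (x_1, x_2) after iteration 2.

(1.0129, 0.7019)

Iteration 1:
  x_1: GS value = (2 - (0.7)·1.0000) / (2.7) = 0.4815;  x_1 ← (1−ω)·1.0000 + ω·0.4815 = 0.2741
  x_2: GS value = (0 - (-3)·0.2741) / (7) = 0.1175;  x_2 ← (1−ω)·1.0000 + ω·0.1175 = -0.2355
Iteration 2:
  x_1: GS value = (2 - (0.7)·-0.2355) / (2.7) = 0.8018;  x_1 ← (1−ω)·0.2741 + ω·0.8018 = 1.0129
  x_2: GS value = (0 - (-3)·1.0129) / (7) = 0.4341;  x_2 ← (1−ω)·-0.2355 + ω·0.4341 = 0.7019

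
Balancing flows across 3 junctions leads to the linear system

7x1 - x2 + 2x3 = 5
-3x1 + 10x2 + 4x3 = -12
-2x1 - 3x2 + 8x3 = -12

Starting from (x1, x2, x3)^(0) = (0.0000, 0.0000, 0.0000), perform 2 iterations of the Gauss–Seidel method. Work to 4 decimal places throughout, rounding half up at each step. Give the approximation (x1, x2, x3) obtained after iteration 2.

(1.0566, -0.2066, -1.3133)

Iteration 1:
  x1 = (5 - (-1)·0.0000 - (2)·0.0000) / (7) = 0.7143
  x2 = (-12 - (-3)·0.7143 - (4)·0.0000) / (10) = -0.9857
  x3 = (-12 - (-2)·0.7143 - (-3)·-0.9857) / (8) = -1.6911
Iteration 2:
  x1 = (5 - (-1)·-0.9857 - (2)·-1.6911) / (7) = 1.0566
  x2 = (-12 - (-3)·1.0566 - (4)·-1.6911) / (10) = -0.2066
  x3 = (-12 - (-2)·1.0566 - (-3)·-0.2066) / (8) = -1.3133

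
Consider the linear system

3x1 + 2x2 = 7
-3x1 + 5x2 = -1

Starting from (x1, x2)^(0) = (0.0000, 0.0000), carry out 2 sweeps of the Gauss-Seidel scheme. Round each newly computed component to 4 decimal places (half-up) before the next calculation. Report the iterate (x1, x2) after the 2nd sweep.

(1.5333, 0.7200)

Iteration 1:
  x1 = (7 - (2)·0.0000) / (3) = 2.3333
  x2 = (-1 - (-3)·2.3333) / (5) = 1.2000
Iteration 2:
  x1 = (7 - (2)·1.2000) / (3) = 1.5333
  x2 = (-1 - (-3)·1.5333) / (5) = 0.7200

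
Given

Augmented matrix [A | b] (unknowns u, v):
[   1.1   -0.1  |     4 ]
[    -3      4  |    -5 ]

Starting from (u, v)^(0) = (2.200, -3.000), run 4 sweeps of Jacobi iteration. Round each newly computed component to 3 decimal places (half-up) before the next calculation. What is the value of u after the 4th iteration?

Iteration 1:
  u = (4 - (-0.1)·-3.000) / (1.1) = 3.364
  v = (-5 - (-3)·2.200) / (4) = 0.400
Iteration 2:
  u = (4 - (-0.1)·0.400) / (1.1) = 3.673
  v = (-5 - (-3)·3.364) / (4) = 1.273
Iteration 3:
  u = (4 - (-0.1)·1.273) / (1.1) = 3.752
  v = (-5 - (-3)·3.673) / (4) = 1.505
Iteration 4:
  u = (4 - (-0.1)·1.505) / (1.1) = 3.773
  v = (-5 - (-3)·3.752) / (4) = 1.564

3.773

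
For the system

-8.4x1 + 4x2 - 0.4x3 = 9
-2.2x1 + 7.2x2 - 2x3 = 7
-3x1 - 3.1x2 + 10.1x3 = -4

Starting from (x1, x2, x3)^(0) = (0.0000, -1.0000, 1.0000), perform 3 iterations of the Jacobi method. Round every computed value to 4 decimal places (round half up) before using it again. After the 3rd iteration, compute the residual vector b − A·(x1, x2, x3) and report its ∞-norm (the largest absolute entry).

Iteration 1:
  x1 = (9 - (4)·-1.0000 - (-0.4)·1.0000) / (-8.4) = -1.5952
  x2 = (7 - (-2.2)·0.0000 - (-2)·1.0000) / (7.2) = 1.2500
  x3 = (-4 - (-3)·0.0000 - (-3.1)·-1.0000) / (10.1) = -0.7030
Iteration 2:
  x1 = (9 - (4)·1.2500 - (-0.4)·-0.7030) / (-8.4) = -0.4427
  x2 = (7 - (-2.2)·-1.5952 - (-2)·-0.7030) / (7.2) = 0.2895
  x3 = (-4 - (-3)·-1.5952 - (-3.1)·1.2500) / (10.1) = -0.4862
Iteration 3:
  x1 = (9 - (4)·0.2895 - (-0.4)·-0.4862) / (-8.4) = -0.9104
  x2 = (7 - (-2.2)·-0.4427 - (-2)·-0.4862) / (7.2) = 0.7019
  x3 = (-4 - (-3)·-0.4427 - (-3.1)·0.2895) / (10.1) = -0.4387
Residual b − A·x = (-1.6304, -0.9340, -0.1244); ∞-norm = 1.6304

1.6304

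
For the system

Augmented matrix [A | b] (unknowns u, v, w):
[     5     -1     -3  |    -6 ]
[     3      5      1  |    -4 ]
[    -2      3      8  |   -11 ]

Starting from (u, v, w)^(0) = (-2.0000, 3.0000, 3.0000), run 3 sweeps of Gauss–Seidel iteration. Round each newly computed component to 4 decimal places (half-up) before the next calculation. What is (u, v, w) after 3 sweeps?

(-2.3021, 0.9707, -2.3145)

Iteration 1:
  u = (-6 - (-1)·3.0000 - (-3)·3.0000) / (5) = 1.2000
  v = (-4 - (3)·1.2000 - (1)·3.0000) / (5) = -2.1200
  w = (-11 - (-2)·1.2000 - (3)·-2.1200) / (8) = -0.2800
Iteration 2:
  u = (-6 - (-1)·-2.1200 - (-3)·-0.2800) / (5) = -1.7920
  v = (-4 - (3)·-1.7920 - (1)·-0.2800) / (5) = 0.3312
  w = (-11 - (-2)·-1.7920 - (3)·0.3312) / (8) = -1.9472
Iteration 3:
  u = (-6 - (-1)·0.3312 - (-3)·-1.9472) / (5) = -2.3021
  v = (-4 - (3)·-2.3021 - (1)·-1.9472) / (5) = 0.9707
  w = (-11 - (-2)·-2.3021 - (3)·0.9707) / (8) = -2.3145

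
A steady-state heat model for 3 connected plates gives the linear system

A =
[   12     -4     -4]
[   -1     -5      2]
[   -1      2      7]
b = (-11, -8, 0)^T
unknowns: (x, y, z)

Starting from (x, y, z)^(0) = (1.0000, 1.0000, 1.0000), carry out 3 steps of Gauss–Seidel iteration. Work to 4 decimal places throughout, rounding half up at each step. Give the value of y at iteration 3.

1.5293

Iteration 1:
  x = (-11 - (-4)·1.0000 - (-4)·1.0000) / (12) = -0.2500
  y = (-8 - (-1)·-0.2500 - (2)·1.0000) / (-5) = 2.0500
  z = (0 - (-1)·-0.2500 - (2)·2.0500) / (7) = -0.6214
Iteration 2:
  x = (-11 - (-4)·2.0500 - (-4)·-0.6214) / (12) = -0.4405
  y = (-8 - (-1)·-0.4405 - (2)·-0.6214) / (-5) = 1.4395
  z = (0 - (-1)·-0.4405 - (2)·1.4395) / (7) = -0.4742
Iteration 3:
  x = (-11 - (-4)·1.4395 - (-4)·-0.4742) / (12) = -0.5949
  y = (-8 - (-1)·-0.5949 - (2)·-0.4742) / (-5) = 1.5293
  z = (0 - (-1)·-0.5949 - (2)·1.5293) / (7) = -0.5219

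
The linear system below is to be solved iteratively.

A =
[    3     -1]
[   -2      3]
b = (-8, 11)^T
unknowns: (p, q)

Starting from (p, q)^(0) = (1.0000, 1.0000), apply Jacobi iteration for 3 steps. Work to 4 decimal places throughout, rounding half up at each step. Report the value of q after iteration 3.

Iteration 1:
  p = (-8 - (-1)·1.0000) / (3) = -2.3333
  q = (11 - (-2)·1.0000) / (3) = 4.3333
Iteration 2:
  p = (-8 - (-1)·4.3333) / (3) = -1.2222
  q = (11 - (-2)·-2.3333) / (3) = 2.1111
Iteration 3:
  p = (-8 - (-1)·2.1111) / (3) = -1.9630
  q = (11 - (-2)·-1.2222) / (3) = 2.8519

2.8519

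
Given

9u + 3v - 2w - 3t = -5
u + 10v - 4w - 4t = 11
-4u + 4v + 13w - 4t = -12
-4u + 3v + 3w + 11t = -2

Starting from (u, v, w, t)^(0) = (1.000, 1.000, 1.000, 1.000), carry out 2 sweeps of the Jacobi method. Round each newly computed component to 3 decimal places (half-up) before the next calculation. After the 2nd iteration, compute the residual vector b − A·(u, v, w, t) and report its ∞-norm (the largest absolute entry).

4.274

Iteration 1:
  u = (-5 - (3)·1.000 - (-2)·1.000 - (-3)·1.000) / (9) = -0.333
  v = (11 - (1)·1.000 - (-4)·1.000 - (-4)·1.000) / (10) = 1.800
  w = (-12 - (-4)·1.000 - (4)·1.000 - (-4)·1.000) / (13) = -0.615
  t = (-2 - (-4)·1.000 - (3)·1.000 - (3)·1.000) / (11) = -0.364
Iteration 2:
  u = (-5 - (3)·1.800 - (-2)·-0.615 - (-3)·-0.364) / (9) = -1.414
  v = (11 - (1)·-0.333 - (-4)·-0.615 - (-4)·-0.364) / (10) = 0.742
  w = (-12 - (-4)·-0.333 - (4)·1.800 - (-4)·-0.364) / (13) = -1.691
  t = (-2 - (-4)·-0.333 - (3)·1.800 - (3)·-0.615) / (11) = -0.626
Residual b − A·x = (0.240, -4.274, -1.145, 2.077); ∞-norm = 4.274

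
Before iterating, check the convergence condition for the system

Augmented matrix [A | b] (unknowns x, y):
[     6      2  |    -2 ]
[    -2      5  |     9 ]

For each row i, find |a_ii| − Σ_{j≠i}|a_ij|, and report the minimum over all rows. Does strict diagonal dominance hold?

3

row 1: |6| − (2) = 4
row 2: |5| − (2) = 3
minimum over rows = 3 → strictly diagonally dominant (convergence guaranteed)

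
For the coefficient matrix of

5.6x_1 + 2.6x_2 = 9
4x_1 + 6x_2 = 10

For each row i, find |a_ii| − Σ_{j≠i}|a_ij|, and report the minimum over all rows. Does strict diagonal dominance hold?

row 1: |5.6| − (2.6) = 3
row 2: |6| − (4) = 2
minimum over rows = 2 → strictly diagonally dominant (convergence guaranteed)

2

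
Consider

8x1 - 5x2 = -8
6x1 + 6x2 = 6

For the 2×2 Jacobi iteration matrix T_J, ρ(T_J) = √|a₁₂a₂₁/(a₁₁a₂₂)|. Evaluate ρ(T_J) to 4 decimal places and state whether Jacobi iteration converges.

0.7906

a₁₂a₂₁/(a₁₁a₂₂) = (-5)·(6) / ((8)·(6)) = -0.625000
ρ = √|-0.625000| = √0.625000 = 0.7906
ρ < 1, so Jacobi converges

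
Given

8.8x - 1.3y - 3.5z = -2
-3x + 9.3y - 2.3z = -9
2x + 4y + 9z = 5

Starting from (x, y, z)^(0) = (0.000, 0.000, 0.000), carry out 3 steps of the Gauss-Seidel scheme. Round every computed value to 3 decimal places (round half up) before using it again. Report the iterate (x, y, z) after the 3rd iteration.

Iteration 1:
  x = (-2 - (-1.3)·0.000 - (-3.5)·0.000) / (8.8) = -0.227
  y = (-9 - (-3)·-0.227 - (-2.3)·0.000) / (9.3) = -1.041
  z = (5 - (2)·-0.227 - (4)·-1.041) / (9) = 1.069
Iteration 2:
  x = (-2 - (-1.3)·-1.041 - (-3.5)·1.069) / (8.8) = 0.044
  y = (-9 - (-3)·0.044 - (-2.3)·1.069) / (9.3) = -0.689
  z = (5 - (2)·0.044 - (4)·-0.689) / (9) = 0.852
Iteration 3:
  x = (-2 - (-1.3)·-0.689 - (-3.5)·0.852) / (8.8) = 0.010
  y = (-9 - (-3)·0.010 - (-2.3)·0.852) / (9.3) = -0.754
  z = (5 - (2)·0.010 - (4)·-0.754) / (9) = 0.888

(0.010, -0.754, 0.888)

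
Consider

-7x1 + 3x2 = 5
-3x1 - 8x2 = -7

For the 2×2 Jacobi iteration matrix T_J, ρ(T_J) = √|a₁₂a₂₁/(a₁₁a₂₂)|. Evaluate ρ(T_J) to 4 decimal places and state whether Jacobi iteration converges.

0.4009

a₁₂a₂₁/(a₁₁a₂₂) = (3)·(-3) / ((-7)·(-8)) = -0.160714
ρ = √|-0.160714| = √0.160714 = 0.4009
ρ < 1, so Jacobi converges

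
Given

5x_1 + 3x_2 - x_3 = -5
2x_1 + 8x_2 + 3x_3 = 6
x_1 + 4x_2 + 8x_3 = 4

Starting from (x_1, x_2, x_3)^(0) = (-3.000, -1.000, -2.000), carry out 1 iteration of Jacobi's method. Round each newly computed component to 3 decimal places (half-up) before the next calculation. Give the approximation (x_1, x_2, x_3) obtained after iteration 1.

Iteration 1:
  x_1 = (-5 - (3)·-1.000 - (-1)·-2.000) / (5) = -0.800
  x_2 = (6 - (2)·-3.000 - (3)·-2.000) / (8) = 2.250
  x_3 = (4 - (1)·-3.000 - (4)·-1.000) / (8) = 1.375

(-0.800, 2.250, 1.375)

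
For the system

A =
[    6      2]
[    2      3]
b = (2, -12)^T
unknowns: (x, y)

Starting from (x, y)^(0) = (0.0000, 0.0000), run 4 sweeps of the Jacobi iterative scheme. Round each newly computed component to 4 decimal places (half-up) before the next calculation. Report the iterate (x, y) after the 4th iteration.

(2.0370, -5.1605)

Iteration 1:
  x = (2 - (2)·0.0000) / (6) = 0.3333
  y = (-12 - (2)·0.0000) / (3) = -4.0000
Iteration 2:
  x = (2 - (2)·-4.0000) / (6) = 1.6667
  y = (-12 - (2)·0.3333) / (3) = -4.2222
Iteration 3:
  x = (2 - (2)·-4.2222) / (6) = 1.7407
  y = (-12 - (2)·1.6667) / (3) = -5.1111
Iteration 4:
  x = (2 - (2)·-5.1111) / (6) = 2.0370
  y = (-12 - (2)·1.7407) / (3) = -5.1605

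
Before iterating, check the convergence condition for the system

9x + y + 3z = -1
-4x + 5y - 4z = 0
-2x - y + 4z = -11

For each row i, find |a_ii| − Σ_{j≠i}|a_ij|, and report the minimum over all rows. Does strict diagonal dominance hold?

row 1: |9| − (1+3) = 5
row 2: |5| − (4+4) = -3
row 3: |4| − (2+1) = 1
minimum over rows = -3 → not strictly diagonally dominant

-3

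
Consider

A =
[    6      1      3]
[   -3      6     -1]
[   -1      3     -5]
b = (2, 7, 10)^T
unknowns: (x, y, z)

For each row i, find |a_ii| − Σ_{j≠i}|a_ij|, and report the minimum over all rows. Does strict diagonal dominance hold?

1

row 1: |6| − (1+3) = 2
row 2: |6| − (3+1) = 2
row 3: |-5| − (1+3) = 1
minimum over rows = 1 → strictly diagonally dominant (convergence guaranteed)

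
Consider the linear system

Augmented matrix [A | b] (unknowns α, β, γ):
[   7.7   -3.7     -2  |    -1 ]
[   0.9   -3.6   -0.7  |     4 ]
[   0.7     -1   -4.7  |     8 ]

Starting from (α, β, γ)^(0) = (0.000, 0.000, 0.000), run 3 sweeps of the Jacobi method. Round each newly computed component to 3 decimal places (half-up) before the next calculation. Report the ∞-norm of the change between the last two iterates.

0.286

Iteration 1:
  α = (-1 - (-3.7)·0.000 - (-2)·0.000) / (7.7) = -0.130
  β = (4 - (0.9)·0.000 - (-0.7)·0.000) / (-3.6) = -1.111
  γ = (8 - (0.7)·0.000 - (-1)·0.000) / (-4.7) = -1.702
Iteration 2:
  α = (-1 - (-3.7)·-1.111 - (-2)·-1.702) / (7.7) = -1.106
  β = (4 - (0.9)·-0.130 - (-0.7)·-1.702) / (-3.6) = -0.813
  γ = (8 - (0.7)·-0.130 - (-1)·-1.111) / (-4.7) = -1.485
Iteration 3:
  α = (-1 - (-3.7)·-0.813 - (-2)·-1.485) / (7.7) = -0.906
  β = (4 - (0.9)·-1.106 - (-0.7)·-1.485) / (-3.6) = -1.099
  γ = (8 - (0.7)·-1.106 - (-1)·-0.813) / (-4.7) = -1.694
Change: (0.200, -0.286, -0.209) → max |·| = 0.286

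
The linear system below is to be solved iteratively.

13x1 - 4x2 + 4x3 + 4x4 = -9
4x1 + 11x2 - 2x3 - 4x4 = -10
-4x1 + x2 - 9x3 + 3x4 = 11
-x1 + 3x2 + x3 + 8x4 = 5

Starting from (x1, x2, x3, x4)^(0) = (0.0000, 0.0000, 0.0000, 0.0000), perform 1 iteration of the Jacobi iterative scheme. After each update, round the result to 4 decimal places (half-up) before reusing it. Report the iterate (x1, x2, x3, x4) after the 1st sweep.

(-0.6923, -0.9091, -1.2222, 0.6250)

Iteration 1:
  x1 = (-9 - (-4)·0.0000 - (4)·0.0000 - (4)·0.0000) / (13) = -0.6923
  x2 = (-10 - (4)·0.0000 - (-2)·0.0000 - (-4)·0.0000) / (11) = -0.9091
  x3 = (11 - (-4)·0.0000 - (1)·0.0000 - (3)·0.0000) / (-9) = -1.2222
  x4 = (5 - (-1)·0.0000 - (3)·0.0000 - (1)·0.0000) / (8) = 0.6250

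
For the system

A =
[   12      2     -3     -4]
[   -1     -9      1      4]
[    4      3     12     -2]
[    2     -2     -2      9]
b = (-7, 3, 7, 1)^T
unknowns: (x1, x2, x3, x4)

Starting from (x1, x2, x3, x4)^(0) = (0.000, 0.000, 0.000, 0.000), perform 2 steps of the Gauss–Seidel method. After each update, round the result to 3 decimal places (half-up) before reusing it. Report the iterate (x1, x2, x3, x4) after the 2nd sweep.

(-0.204, -0.053, 0.726, 0.306)

Iteration 1:
  x1 = (-7 - (2)·0.000 - (-3)·0.000 - (-4)·0.000) / (12) = -0.583
  x2 = (3 - (-1)·-0.583 - (1)·0.000 - (4)·0.000) / (-9) = -0.269
  x3 = (7 - (4)·-0.583 - (3)·-0.269 - (-2)·0.000) / (12) = 0.845
  x4 = (1 - (2)·-0.583 - (-2)·-0.269 - (-2)·0.845) / (9) = 0.369
Iteration 2:
  x1 = (-7 - (2)·-0.269 - (-3)·0.845 - (-4)·0.369) / (12) = -0.204
  x2 = (3 - (-1)·-0.204 - (1)·0.845 - (4)·0.369) / (-9) = -0.053
  x3 = (7 - (4)·-0.204 - (3)·-0.053 - (-2)·0.369) / (12) = 0.726
  x4 = (1 - (2)·-0.204 - (-2)·-0.053 - (-2)·0.726) / (9) = 0.306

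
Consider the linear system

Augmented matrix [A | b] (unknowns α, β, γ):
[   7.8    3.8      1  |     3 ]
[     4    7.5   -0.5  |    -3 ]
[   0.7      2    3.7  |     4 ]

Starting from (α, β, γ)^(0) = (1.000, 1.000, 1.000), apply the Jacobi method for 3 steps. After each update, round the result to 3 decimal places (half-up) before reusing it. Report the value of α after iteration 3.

Iteration 1:
  α = (3 - (3.8)·1.000 - (1)·1.000) / (7.8) = -0.231
  β = (-3 - (4)·1.000 - (-0.5)·1.000) / (7.5) = -0.867
  γ = (4 - (0.7)·1.000 - (2)·1.000) / (3.7) = 0.351
Iteration 2:
  α = (3 - (3.8)·-0.867 - (1)·0.351) / (7.8) = 0.762
  β = (-3 - (4)·-0.231 - (-0.5)·0.351) / (7.5) = -0.253
  γ = (4 - (0.7)·-0.231 - (2)·-0.867) / (3.7) = 1.593
Iteration 3:
  α = (3 - (3.8)·-0.253 - (1)·1.593) / (7.8) = 0.304
  β = (-3 - (4)·0.762 - (-0.5)·1.593) / (7.5) = -0.700
  γ = (4 - (0.7)·0.762 - (2)·-0.253) / (3.7) = 1.074

0.304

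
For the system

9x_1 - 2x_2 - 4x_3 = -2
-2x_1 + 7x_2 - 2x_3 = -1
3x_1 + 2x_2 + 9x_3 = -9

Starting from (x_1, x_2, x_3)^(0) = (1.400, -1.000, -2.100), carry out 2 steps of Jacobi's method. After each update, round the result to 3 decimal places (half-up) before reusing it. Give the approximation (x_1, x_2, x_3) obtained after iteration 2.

Iteration 1:
  x_1 = (-2 - (-2)·-1.000 - (-4)·-2.100) / (9) = -1.378
  x_2 = (-1 - (-2)·1.400 - (-2)·-2.100) / (7) = -0.343
  x_3 = (-9 - (3)·1.400 - (2)·-1.000) / (9) = -1.244
Iteration 2:
  x_1 = (-2 - (-2)·-0.343 - (-4)·-1.244) / (9) = -0.851
  x_2 = (-1 - (-2)·-1.378 - (-2)·-1.244) / (7) = -0.892
  x_3 = (-9 - (3)·-1.378 - (2)·-0.343) / (9) = -0.464

(-0.851, -0.892, -0.464)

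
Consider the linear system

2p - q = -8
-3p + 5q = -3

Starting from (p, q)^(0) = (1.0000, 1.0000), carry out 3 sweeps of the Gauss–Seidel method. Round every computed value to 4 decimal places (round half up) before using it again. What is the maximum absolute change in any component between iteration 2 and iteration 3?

0.5550

Iteration 1:
  p = (-8 - (-1)·1.0000) / (2) = -3.5000
  q = (-3 - (-3)·-3.5000) / (5) = -2.7000
Iteration 2:
  p = (-8 - (-1)·-2.7000) / (2) = -5.3500
  q = (-3 - (-3)·-5.3500) / (5) = -3.8100
Iteration 3:
  p = (-8 - (-1)·-3.8100) / (2) = -5.9050
  q = (-3 - (-3)·-5.9050) / (5) = -4.1430
Change: (-0.5550, -0.3330) → max |·| = 0.5550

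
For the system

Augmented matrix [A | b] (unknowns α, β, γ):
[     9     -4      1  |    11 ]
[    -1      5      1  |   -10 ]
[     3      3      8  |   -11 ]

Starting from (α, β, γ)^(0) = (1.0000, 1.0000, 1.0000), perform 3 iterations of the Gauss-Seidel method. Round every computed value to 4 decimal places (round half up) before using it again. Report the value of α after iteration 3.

0.5967

Iteration 1:
  α = (11 - (-4)·1.0000 - (1)·1.0000) / (9) = 1.5556
  β = (-10 - (-1)·1.5556 - (1)·1.0000) / (5) = -1.8889
  γ = (-11 - (3)·1.5556 - (3)·-1.8889) / (8) = -1.2500
Iteration 2:
  α = (11 - (-4)·-1.8889 - (1)·-1.2500) / (9) = 0.5216
  β = (-10 - (-1)·0.5216 - (1)·-1.2500) / (5) = -1.6457
  γ = (-11 - (3)·0.5216 - (3)·-1.6457) / (8) = -0.9535
Iteration 3:
  α = (11 - (-4)·-1.6457 - (1)·-0.9535) / (9) = 0.5967
  β = (-10 - (-1)·0.5967 - (1)·-0.9535) / (5) = -1.6900
  γ = (-11 - (3)·0.5967 - (3)·-1.6900) / (8) = -0.9650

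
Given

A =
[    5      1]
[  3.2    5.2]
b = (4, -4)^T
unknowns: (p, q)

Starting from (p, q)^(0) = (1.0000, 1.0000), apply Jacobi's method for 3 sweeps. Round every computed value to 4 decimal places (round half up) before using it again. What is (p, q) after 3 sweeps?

(1.0277, -1.4319)

Iteration 1:
  p = (4 - (1)·1.0000) / (5) = 0.6000
  q = (-4 - (3.2)·1.0000) / (5.2) = -1.3846
Iteration 2:
  p = (4 - (1)·-1.3846) / (5) = 1.0769
  q = (-4 - (3.2)·0.6000) / (5.2) = -1.1385
Iteration 3:
  p = (4 - (1)·-1.1385) / (5) = 1.0277
  q = (-4 - (3.2)·1.0769) / (5.2) = -1.4319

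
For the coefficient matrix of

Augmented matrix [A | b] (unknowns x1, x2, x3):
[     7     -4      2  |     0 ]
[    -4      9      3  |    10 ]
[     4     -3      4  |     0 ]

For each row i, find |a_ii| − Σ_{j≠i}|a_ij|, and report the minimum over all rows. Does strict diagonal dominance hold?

-3

row 1: |7| − (4+2) = 1
row 2: |9| − (4+3) = 2
row 3: |4| − (4+3) = -3
minimum over rows = -3 → not strictly diagonally dominant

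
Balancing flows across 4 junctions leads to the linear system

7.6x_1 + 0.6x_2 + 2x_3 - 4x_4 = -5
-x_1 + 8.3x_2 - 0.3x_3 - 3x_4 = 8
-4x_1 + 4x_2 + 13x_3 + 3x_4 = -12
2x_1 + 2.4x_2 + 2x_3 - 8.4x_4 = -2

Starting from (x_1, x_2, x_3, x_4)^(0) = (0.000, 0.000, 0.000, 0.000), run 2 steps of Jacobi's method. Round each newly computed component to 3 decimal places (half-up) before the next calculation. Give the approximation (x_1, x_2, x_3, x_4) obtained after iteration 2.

(-0.366, 0.937, -1.477, 0.137)

Iteration 1:
  x_1 = (-5 - (0.6)·0.000 - (2)·0.000 - (-4)·0.000) / (7.6) = -0.658
  x_2 = (8 - (-1)·0.000 - (-0.3)·0.000 - (-3)·0.000) / (8.3) = 0.964
  x_3 = (-12 - (-4)·0.000 - (4)·0.000 - (3)·0.000) / (13) = -0.923
  x_4 = (-2 - (2)·0.000 - (2.4)·0.000 - (2)·0.000) / (-8.4) = 0.238
Iteration 2:
  x_1 = (-5 - (0.6)·0.964 - (2)·-0.923 - (-4)·0.238) / (7.6) = -0.366
  x_2 = (8 - (-1)·-0.658 - (-0.3)·-0.923 - (-3)·0.238) / (8.3) = 0.937
  x_3 = (-12 - (-4)·-0.658 - (4)·0.964 - (3)·0.238) / (13) = -1.477
  x_4 = (-2 - (2)·-0.658 - (2.4)·0.964 - (2)·-0.923) / (-8.4) = 0.137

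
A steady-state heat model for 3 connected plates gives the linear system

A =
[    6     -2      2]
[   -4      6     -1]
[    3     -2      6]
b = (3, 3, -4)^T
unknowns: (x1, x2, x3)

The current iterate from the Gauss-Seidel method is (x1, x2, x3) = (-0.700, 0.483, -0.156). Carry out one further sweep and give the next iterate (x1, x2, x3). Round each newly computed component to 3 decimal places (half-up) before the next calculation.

One sweep:
  x1 = (3 - (-2)·0.483 - (2)·-0.156) / (6) = 0.713
  x2 = (3 - (-4)·0.713 - (-1)·-0.156) / (6) = 0.949
  x3 = (-4 - (3)·0.713 - (-2)·0.949) / (6) = -0.707

(0.713, 0.949, -0.707)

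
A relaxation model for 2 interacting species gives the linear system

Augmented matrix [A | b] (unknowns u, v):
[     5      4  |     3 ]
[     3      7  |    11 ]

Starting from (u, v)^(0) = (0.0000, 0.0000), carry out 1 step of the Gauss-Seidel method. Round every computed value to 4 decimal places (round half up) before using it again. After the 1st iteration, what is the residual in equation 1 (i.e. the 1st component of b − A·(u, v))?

-5.2572

Iteration 1:
  u = (3 - (4)·0.0000) / (5) = 0.6000
  v = (11 - (3)·0.6000) / (7) = 1.3143
Residual b − A·x = (-5.2572, -0.0001)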